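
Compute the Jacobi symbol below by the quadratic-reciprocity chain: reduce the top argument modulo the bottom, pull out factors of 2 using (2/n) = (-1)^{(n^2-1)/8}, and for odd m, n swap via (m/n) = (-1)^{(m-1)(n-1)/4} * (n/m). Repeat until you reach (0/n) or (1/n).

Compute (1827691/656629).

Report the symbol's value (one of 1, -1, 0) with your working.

-1

(1827691/656629) = (514433/656629)   [reduce mod 656629]
reciprocity: (514433/656629) = +1·(656629/514433) since 514433 mod 4 = 1, 656629 mod 4 = 1; sign now +1
(656629/514433) = (142196/514433)   [reduce mod 514433]
142196 = 2^2·35549; (2/514433) = +1 since 514433 mod 8 = 1, so (142196/514433) = (+1)^2·(35549/514433); sign now +1
reciprocity: (35549/514433) = +1·(514433/35549) since 35549 mod 4 = 1, 514433 mod 4 = 1; sign now +1
(514433/35549) = (16747/35549)   [reduce mod 35549]
reciprocity: (16747/35549) = +1·(35549/16747) since 16747 mod 4 = 3, 35549 mod 4 = 1; sign now +1
(35549/16747) = (2055/16747)   [reduce mod 16747]
reciprocity: (2055/16747) = -1·(16747/2055) since 2055 mod 4 = 3, 16747 mod 4 = 3; sign now -1
(16747/2055) = (307/2055)   [reduce mod 2055]
reciprocity: (307/2055) = -1·(2055/307) since 307 mod 4 = 3, 2055 mod 4 = 3; sign now +1
(2055/307) = (213/307)   [reduce mod 307]
reciprocity: (213/307) = +1·(307/213) since 213 mod 4 = 1, 307 mod 4 = 3; sign now +1
(307/213) = (94/213)   [reduce mod 213]
94 = 2^1·47; (2/213) = -1 since 213 mod 8 = 5, so (94/213) = (-1)^1·(47/213); sign now -1
reciprocity: (47/213) = +1·(213/47) since 47 mod 4 = 3, 213 mod 4 = 1; sign now -1
(213/47) = (25/47)   [reduce mod 47]
reciprocity: (25/47) = +1·(47/25) since 25 mod 4 = 1, 47 mod 4 = 3; sign now -1
(47/25) = (22/25)   [reduce mod 25]
22 = 2^1·11; (2/25) = +1 since 25 mod 8 = 1, so (22/25) = (+1)^1·(11/25); sign now -1
reciprocity: (11/25) = +1·(25/11) since 11 mod 4 = 3, 25 mod 4 = 1; sign now -1
(25/11) = (3/11)   [reduce mod 11]
reciprocity: (3/11) = -1·(11/3) since 3 mod 4 = 3, 11 mod 4 = 3; sign now +1
(11/3) = (2/3)   [reduce mod 3]
2 = 2^1·1; (2/3) = -1 since 3 mod 8 = 3, so (2/3) = (-1)^1·(1/3); sign now -1
(1/3) = 1; final value = sign = -1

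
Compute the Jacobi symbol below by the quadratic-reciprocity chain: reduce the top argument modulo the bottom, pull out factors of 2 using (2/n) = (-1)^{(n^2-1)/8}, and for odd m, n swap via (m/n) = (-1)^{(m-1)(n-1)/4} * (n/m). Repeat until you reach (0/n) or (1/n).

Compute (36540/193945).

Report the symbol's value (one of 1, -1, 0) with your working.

36540 = 2^2·9135; (2/193945) = +1 since 193945 mod 8 = 1, so (36540/193945) = (+1)^2·(9135/193945); sign now +1
reciprocity: (9135/193945) = +1·(193945/9135) since 9135 mod 4 = 3, 193945 mod 4 = 1; sign now +1
(193945/9135) = (2110/9135)   [reduce mod 9135]
2110 = 2^1·1055; (2/9135) = +1 since 9135 mod 8 = 7, so (2110/9135) = (+1)^1·(1055/9135); sign now +1
reciprocity: (1055/9135) = -1·(9135/1055) since 1055 mod 4 = 3, 9135 mod 4 = 3; sign now -1
(9135/1055) = (695/1055)   [reduce mod 1055]
reciprocity: (695/1055) = -1·(1055/695) since 695 mod 4 = 3, 1055 mod 4 = 3; sign now +1
(1055/695) = (360/695)   [reduce mod 695]
360 = 2^3·45; (2/695) = +1 since 695 mod 8 = 7, so (360/695) = (+1)^3·(45/695); sign now +1
reciprocity: (45/695) = +1·(695/45) since 45 mod 4 = 1, 695 mod 4 = 3; sign now +1
(695/45) = (20/45)   [reduce mod 45]
20 = 2^2·5; (2/45) = -1 since 45 mod 8 = 5, so (20/45) = (-1)^2·(5/45); sign now +1
reciprocity: (5/45) = +1·(45/5) since 5 mod 4 = 1, 45 mod 4 = 1; sign now +1
(45/5) = (0/5)   [reduce mod 5]
(0/5) = 0   [gcd(a, n) > 1]; final value = 0

0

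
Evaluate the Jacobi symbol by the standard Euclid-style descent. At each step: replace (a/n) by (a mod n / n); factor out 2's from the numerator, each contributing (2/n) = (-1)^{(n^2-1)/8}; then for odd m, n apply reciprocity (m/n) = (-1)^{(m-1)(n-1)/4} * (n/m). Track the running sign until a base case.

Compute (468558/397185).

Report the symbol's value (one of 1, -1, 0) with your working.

0

(468558/397185) = (71373/397185)   [reduce mod 397185]
reciprocity: (71373/397185) = +1·(397185/71373) since 71373 mod 4 = 1, 397185 mod 4 = 1; sign now +1
(397185/71373) = (40320/71373)   [reduce mod 71373]
40320 = 2^7·315; (2/71373) = -1 since 71373 mod 8 = 5, so (40320/71373) = (-1)^7·(315/71373); sign now -1
reciprocity: (315/71373) = +1·(71373/315) since 315 mod 4 = 3, 71373 mod 4 = 1; sign now -1
(71373/315) = (183/315)   [reduce mod 315]
reciprocity: (183/315) = -1·(315/183) since 183 mod 4 = 3, 315 mod 4 = 3; sign now +1
(315/183) = (132/183)   [reduce mod 183]
132 = 2^2·33; (2/183) = +1 since 183 mod 8 = 7, so (132/183) = (+1)^2·(33/183); sign now +1
reciprocity: (33/183) = +1·(183/33) since 33 mod 4 = 1, 183 mod 4 = 3; sign now +1
(183/33) = (18/33)   [reduce mod 33]
18 = 2^1·9; (2/33) = +1 since 33 mod 8 = 1, so (18/33) = (+1)^1·(9/33); sign now +1
reciprocity: (9/33) = +1·(33/9) since 9 mod 4 = 1, 33 mod 4 = 1; sign now +1
(33/9) = (6/9)   [reduce mod 9]
6 = 2^1·3; (2/9) = +1 since 9 mod 8 = 1, so (6/9) = (+1)^1·(3/9); sign now +1
reciprocity: (3/9) = +1·(9/3) since 3 mod 4 = 3, 9 mod 4 = 1; sign now +1
(9/3) = (0/3)   [reduce mod 3]
(0/3) = 0   [gcd(a, n) > 1]; final value = 0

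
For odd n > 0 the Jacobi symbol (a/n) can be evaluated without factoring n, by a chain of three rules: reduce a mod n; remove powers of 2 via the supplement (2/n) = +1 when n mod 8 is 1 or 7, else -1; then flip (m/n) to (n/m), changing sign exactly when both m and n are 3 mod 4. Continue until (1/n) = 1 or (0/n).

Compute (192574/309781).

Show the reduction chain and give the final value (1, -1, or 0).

1

192574 = 2^1·96287; (2/309781) = -1 since 309781 mod 8 = 5, so (192574/309781) = (-1)^1·(96287/309781); sign now -1
reciprocity: (96287/309781) = +1·(309781/96287) since 96287 mod 4 = 3, 309781 mod 4 = 1; sign now -1
(309781/96287) = (20920/96287)   [reduce mod 96287]
20920 = 2^3·2615; (2/96287) = +1 since 96287 mod 8 = 7, so (20920/96287) = (+1)^3·(2615/96287); sign now -1
reciprocity: (2615/96287) = -1·(96287/2615) since 2615 mod 4 = 3, 96287 mod 4 = 3; sign now +1
(96287/2615) = (2147/2615)   [reduce mod 2615]
reciprocity: (2147/2615) = -1·(2615/2147) since 2147 mod 4 = 3, 2615 mod 4 = 3; sign now -1
(2615/2147) = (468/2147)   [reduce mod 2147]
468 = 2^2·117; (2/2147) = -1 since 2147 mod 8 = 3, so (468/2147) = (-1)^2·(117/2147); sign now -1
reciprocity: (117/2147) = +1·(2147/117) since 117 mod 4 = 1, 2147 mod 4 = 3; sign now -1
(2147/117) = (41/117)   [reduce mod 117]
reciprocity: (41/117) = +1·(117/41) since 41 mod 4 = 1, 117 mod 4 = 1; sign now -1
(117/41) = (35/41)   [reduce mod 41]
reciprocity: (35/41) = +1·(41/35) since 35 mod 4 = 3, 41 mod 4 = 1; sign now -1
(41/35) = (6/35)   [reduce mod 35]
6 = 2^1·3; (2/35) = -1 since 35 mod 8 = 3, so (6/35) = (-1)^1·(3/35); sign now +1
reciprocity: (3/35) = -1·(35/3) since 3 mod 4 = 3, 35 mod 4 = 3; sign now -1
(35/3) = (2/3)   [reduce mod 3]
2 = 2^1·1; (2/3) = -1 since 3 mod 8 = 3, so (2/3) = (-1)^1·(1/3); sign now +1
(1/3) = 1; final value = sign = +1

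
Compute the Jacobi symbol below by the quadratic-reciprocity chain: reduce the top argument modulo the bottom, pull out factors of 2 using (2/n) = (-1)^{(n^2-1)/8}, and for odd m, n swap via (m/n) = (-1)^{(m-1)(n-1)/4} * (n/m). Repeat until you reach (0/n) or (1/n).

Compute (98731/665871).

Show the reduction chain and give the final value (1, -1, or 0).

reciprocity: (98731/665871) = -1·(665871/98731) since 98731 mod 4 = 3, 665871 mod 4 = 3; sign now -1
(665871/98731) = (73485/98731)   [reduce mod 98731]
reciprocity: (73485/98731) = +1·(98731/73485) since 73485 mod 4 = 1, 98731 mod 4 = 3; sign now -1
(98731/73485) = (25246/73485)   [reduce mod 73485]
25246 = 2^1·12623; (2/73485) = -1 since 73485 mod 8 = 5, so (25246/73485) = (-1)^1·(12623/73485); sign now +1
reciprocity: (12623/73485) = +1·(73485/12623) since 12623 mod 4 = 3, 73485 mod 4 = 1; sign now +1
(73485/12623) = (10370/12623)   [reduce mod 12623]
10370 = 2^1·5185; (2/12623) = +1 since 12623 mod 8 = 7, so (10370/12623) = (+1)^1·(5185/12623); sign now +1
reciprocity: (5185/12623) = +1·(12623/5185) since 5185 mod 4 = 1, 12623 mod 4 = 3; sign now +1
(12623/5185) = (2253/5185)   [reduce mod 5185]
reciprocity: (2253/5185) = +1·(5185/2253) since 2253 mod 4 = 1, 5185 mod 4 = 1; sign now +1
(5185/2253) = (679/2253)   [reduce mod 2253]
reciprocity: (679/2253) = +1·(2253/679) since 679 mod 4 = 3, 2253 mod 4 = 1; sign now +1
(2253/679) = (216/679)   [reduce mod 679]
216 = 2^3·27; (2/679) = +1 since 679 mod 8 = 7, so (216/679) = (+1)^3·(27/679); sign now +1
reciprocity: (27/679) = -1·(679/27) since 27 mod 4 = 3, 679 mod 4 = 3; sign now -1
(679/27) = (4/27)   [reduce mod 27]
4 = 2^2·1; (2/27) = -1 since 27 mod 8 = 3, so (4/27) = (-1)^2·(1/27); sign now -1
(1/27) = 1; final value = sign = -1

-1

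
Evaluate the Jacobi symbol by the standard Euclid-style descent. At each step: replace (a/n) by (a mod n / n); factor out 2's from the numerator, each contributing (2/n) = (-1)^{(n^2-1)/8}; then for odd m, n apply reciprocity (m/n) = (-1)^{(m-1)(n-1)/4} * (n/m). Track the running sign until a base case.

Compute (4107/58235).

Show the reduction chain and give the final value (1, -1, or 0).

1

flip (4107/58235) -> (58235/4107): both odd, 4107 mod 4 = 3, 58235 mod 4 = 3, so the flip contributes -1; sign now -1
(58235/4107): 58235 mod 4107 = 737, so (58235/4107) = (737/4107)
flip (737/4107) -> (4107/737): both odd, 737 mod 4 = 1, 4107 mod 4 = 3, so the flip contributes +1; sign now -1
(4107/737): 4107 mod 737 = 422, so (4107/737) = (422/737)
factor out 2^1: 422 = 2^1·211; with 737 mod 8 = 1, (2/737) = +1; sign now -1; continue with (211/737)
flip (211/737) -> (737/211): both odd, 211 mod 4 = 3, 737 mod 4 = 1, so the flip contributes +1; sign now -1
(737/211): 737 mod 211 = 104, so (737/211) = (104/211)
factor out 2^3: 104 = 2^3·13; with 211 mod 8 = 3, (2/211) = -1; sign now +1; continue with (13/211)
flip (13/211) -> (211/13): both odd, 13 mod 4 = 1, 211 mod 4 = 3, so the flip contributes +1; sign now +1
(211/13): 211 mod 13 = 3, so (211/13) = (3/13)
flip (3/13) -> (13/3): both odd, 3 mod 4 = 3, 13 mod 4 = 1, so the flip contributes +1; sign now +1
(13/3): 13 mod 3 = 1, so (13/3) = (1/3)
reached (1/3) = 1, so the symbol is +1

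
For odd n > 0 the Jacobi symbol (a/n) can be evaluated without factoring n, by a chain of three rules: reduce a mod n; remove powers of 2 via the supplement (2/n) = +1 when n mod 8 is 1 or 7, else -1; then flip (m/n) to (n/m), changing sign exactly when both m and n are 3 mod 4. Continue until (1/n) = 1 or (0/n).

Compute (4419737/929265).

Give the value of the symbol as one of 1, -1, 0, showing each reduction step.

(4419737/929265) = (702677/929265)   [reduce mod 929265]
reciprocity: (702677/929265) = +1·(929265/702677) since 702677 mod 4 = 1, 929265 mod 4 = 1; sign now +1
(929265/702677) = (226588/702677)   [reduce mod 702677]
226588 = 2^2·56647; (2/702677) = -1 since 702677 mod 8 = 5, so (226588/702677) = (-1)^2·(56647/702677); sign now +1
reciprocity: (56647/702677) = +1·(702677/56647) since 56647 mod 4 = 3, 702677 mod 4 = 1; sign now +1
(702677/56647) = (22913/56647)   [reduce mod 56647]
reciprocity: (22913/56647) = +1·(56647/22913) since 22913 mod 4 = 1, 56647 mod 4 = 3; sign now +1
(56647/22913) = (10821/22913)   [reduce mod 22913]
reciprocity: (10821/22913) = +1·(22913/10821) since 10821 mod 4 = 1, 22913 mod 4 = 1; sign now +1
(22913/10821) = (1271/10821)   [reduce mod 10821]
reciprocity: (1271/10821) = +1·(10821/1271) since 1271 mod 4 = 3, 10821 mod 4 = 1; sign now +1
(10821/1271) = (653/1271)   [reduce mod 1271]
reciprocity: (653/1271) = +1·(1271/653) since 653 mod 4 = 1, 1271 mod 4 = 3; sign now +1
(1271/653) = (618/653)   [reduce mod 653]
618 = 2^1·309; (2/653) = -1 since 653 mod 8 = 5, so (618/653) = (-1)^1·(309/653); sign now -1
reciprocity: (309/653) = +1·(653/309) since 309 mod 4 = 1, 653 mod 4 = 1; sign now -1
(653/309) = (35/309)   [reduce mod 309]
reciprocity: (35/309) = +1·(309/35) since 35 mod 4 = 3, 309 mod 4 = 1; sign now -1
(309/35) = (29/35)   [reduce mod 35]
reciprocity: (29/35) = +1·(35/29) since 29 mod 4 = 1, 35 mod 4 = 3; sign now -1
(35/29) = (6/29)   [reduce mod 29]
6 = 2^1·3; (2/29) = -1 since 29 mod 8 = 5, so (6/29) = (-1)^1·(3/29); sign now +1
reciprocity: (3/29) = +1·(29/3) since 3 mod 4 = 3, 29 mod 4 = 1; sign now +1
(29/3) = (2/3)   [reduce mod 3]
2 = 2^1·1; (2/3) = -1 since 3 mod 8 = 3, so (2/3) = (-1)^1·(1/3); sign now -1
(1/3) = 1; final value = sign = -1

-1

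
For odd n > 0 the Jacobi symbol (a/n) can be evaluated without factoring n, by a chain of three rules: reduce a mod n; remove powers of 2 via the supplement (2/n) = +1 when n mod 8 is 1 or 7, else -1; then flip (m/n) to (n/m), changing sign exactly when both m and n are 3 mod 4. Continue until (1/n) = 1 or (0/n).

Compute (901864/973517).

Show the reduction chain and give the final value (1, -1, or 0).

0

901864 = 2^3·112733; (2/973517) = -1 since 973517 mod 8 = 5, so (901864/973517) = (-1)^3·(112733/973517); sign now -1
reciprocity: (112733/973517) = +1·(973517/112733) since 112733 mod 4 = 1, 973517 mod 4 = 1; sign now -1
(973517/112733) = (71653/112733)   [reduce mod 112733]
reciprocity: (71653/112733) = +1·(112733/71653) since 71653 mod 4 = 1, 112733 mod 4 = 1; sign now -1
(112733/71653) = (41080/71653)   [reduce mod 71653]
41080 = 2^3·5135; (2/71653) = -1 since 71653 mod 8 = 5, so (41080/71653) = (-1)^3·(5135/71653); sign now +1
reciprocity: (5135/71653) = +1·(71653/5135) since 5135 mod 4 = 3, 71653 mod 4 = 1; sign now +1
(71653/5135) = (4898/5135)   [reduce mod 5135]
4898 = 2^1·2449; (2/5135) = +1 since 5135 mod 8 = 7, so (4898/5135) = (+1)^1·(2449/5135); sign now +1
reciprocity: (2449/5135) = +1·(5135/2449) since 2449 mod 4 = 1, 5135 mod 4 = 3; sign now +1
(5135/2449) = (237/2449)   [reduce mod 2449]
reciprocity: (237/2449) = +1·(2449/237) since 237 mod 4 = 1, 2449 mod 4 = 1; sign now +1
(2449/237) = (79/237)   [reduce mod 237]
reciprocity: (79/237) = +1·(237/79) since 79 mod 4 = 3, 237 mod 4 = 1; sign now +1
(237/79) = (0/79)   [reduce mod 79]
(0/79) = 0   [gcd(a, n) > 1]; final value = 0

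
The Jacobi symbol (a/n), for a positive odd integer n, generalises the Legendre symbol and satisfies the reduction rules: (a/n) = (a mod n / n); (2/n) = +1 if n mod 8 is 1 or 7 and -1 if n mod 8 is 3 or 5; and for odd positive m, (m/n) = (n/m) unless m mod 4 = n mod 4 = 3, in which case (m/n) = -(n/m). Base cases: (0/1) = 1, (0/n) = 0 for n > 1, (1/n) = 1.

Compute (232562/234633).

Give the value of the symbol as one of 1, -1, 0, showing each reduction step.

1

232562 = 2^1·116281; (2/234633) = +1 since 234633 mod 8 = 1, so (232562/234633) = (+1)^1·(116281/234633); sign now +1
reciprocity: (116281/234633) = +1·(234633/116281) since 116281 mod 4 = 1, 234633 mod 4 = 1; sign now +1
(234633/116281) = (2071/116281)   [reduce mod 116281]
reciprocity: (2071/116281) = +1·(116281/2071) since 2071 mod 4 = 3, 116281 mod 4 = 1; sign now +1
(116281/2071) = (305/2071)   [reduce mod 2071]
reciprocity: (305/2071) = +1·(2071/305) since 305 mod 4 = 1, 2071 mod 4 = 3; sign now +1
(2071/305) = (241/305)   [reduce mod 305]
reciprocity: (241/305) = +1·(305/241) since 241 mod 4 = 1, 305 mod 4 = 1; sign now +1
(305/241) = (64/241)   [reduce mod 241]
64 = 2^6·1; (2/241) = +1 since 241 mod 8 = 1, so (64/241) = (+1)^6·(1/241); sign now +1
(1/241) = 1; final value = sign = +1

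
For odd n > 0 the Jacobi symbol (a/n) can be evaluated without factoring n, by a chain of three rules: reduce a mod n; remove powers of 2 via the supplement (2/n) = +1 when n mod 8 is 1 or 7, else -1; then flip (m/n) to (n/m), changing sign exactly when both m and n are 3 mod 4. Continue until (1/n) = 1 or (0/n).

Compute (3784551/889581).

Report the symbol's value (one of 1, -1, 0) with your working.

(3784551/889581): 3784551 mod 889581 = 226227, so (3784551/889581) = (226227/889581)
flip (226227/889581) -> (889581/226227): both odd, 226227 mod 4 = 3, 889581 mod 4 = 1, so the flip contributes +1; sign now +1
(889581/226227): 889581 mod 226227 = 210900, so (889581/226227) = (210900/226227)
factor out 2^2: 210900 = 2^2·52725; with 226227 mod 8 = 3, (2/226227) = -1; sign now +1; continue with (52725/226227)
flip (52725/226227) -> (226227/52725): both odd, 52725 mod 4 = 1, 226227 mod 4 = 3, so the flip contributes +1; sign now +1
(226227/52725): 226227 mod 52725 = 15327, so (226227/52725) = (15327/52725)
flip (15327/52725) -> (52725/15327): both odd, 15327 mod 4 = 3, 52725 mod 4 = 1, so the flip contributes +1; sign now +1
(52725/15327): 52725 mod 15327 = 6744, so (52725/15327) = (6744/15327)
factor out 2^3: 6744 = 2^3·843; with 15327 mod 8 = 7, (2/15327) = +1; sign now +1; continue with (843/15327)
flip (843/15327) -> (15327/843): both odd, 843 mod 4 = 3, 15327 mod 4 = 3, so the flip contributes -1; sign now -1
(15327/843): 15327 mod 843 = 153, so (15327/843) = (153/843)
flip (153/843) -> (843/153): both odd, 153 mod 4 = 1, 843 mod 4 = 3, so the flip contributes +1; sign now -1
(843/153): 843 mod 153 = 78, so (843/153) = (78/153)
factor out 2^1: 78 = 2^1·39; with 153 mod 8 = 1, (2/153) = +1; sign now -1; continue with (39/153)
flip (39/153) -> (153/39): both odd, 39 mod 4 = 3, 153 mod 4 = 1, so the flip contributes +1; sign now -1
(153/39): 153 mod 39 = 36, so (153/39) = (36/39)
factor out 2^2: 36 = 2^2·9; with 39 mod 8 = 7, (2/39) = +1; sign now -1; continue with (9/39)
flip (9/39) -> (39/9): both odd, 9 mod 4 = 1, 39 mod 4 = 3, so the flip contributes +1; sign now -1
(39/9): 39 mod 9 = 3, so (39/9) = (3/9)
flip (3/9) -> (9/3): both odd, 3 mod 4 = 3, 9 mod 4 = 1, so the flip contributes +1; sign now -1
(9/3): 9 mod 3 = 0, so (9/3) = (0/3)
reached (0/3); gcd(a, n) > 1, so (0/3) = 0 and the symbol is 0

0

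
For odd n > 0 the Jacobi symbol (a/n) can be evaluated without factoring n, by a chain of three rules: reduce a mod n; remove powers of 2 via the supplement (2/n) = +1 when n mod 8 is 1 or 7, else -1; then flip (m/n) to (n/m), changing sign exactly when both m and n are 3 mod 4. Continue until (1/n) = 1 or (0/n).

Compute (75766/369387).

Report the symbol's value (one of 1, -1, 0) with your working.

factor out 2^1: 75766 = 2^1·37883; with 369387 mod 8 = 3, (2/369387) = -1; sign now -1; continue with (37883/369387)
flip (37883/369387) -> (369387/37883): both odd, 37883 mod 4 = 3, 369387 mod 4 = 3, so the flip contributes -1; sign now +1
(369387/37883): 369387 mod 37883 = 28440, so (369387/37883) = (28440/37883)
factor out 2^3: 28440 = 2^3·3555; with 37883 mod 8 = 3, (2/37883) = -1; sign now -1; continue with (3555/37883)
flip (3555/37883) -> (37883/3555): both odd, 3555 mod 4 = 3, 37883 mod 4 = 3, so the flip contributes -1; sign now +1
(37883/3555): 37883 mod 3555 = 2333, so (37883/3555) = (2333/3555)
flip (2333/3555) -> (3555/2333): both odd, 2333 mod 4 = 1, 3555 mod 4 = 3, so the flip contributes +1; sign now +1
(3555/2333): 3555 mod 2333 = 1222, so (3555/2333) = (1222/2333)
factor out 2^1: 1222 = 2^1·611; with 2333 mod 8 = 5, (2/2333) = -1; sign now -1; continue with (611/2333)
flip (611/2333) -> (2333/611): both odd, 611 mod 4 = 3, 2333 mod 4 = 1, so the flip contributes +1; sign now -1
(2333/611): 2333 mod 611 = 500, so (2333/611) = (500/611)
factor out 2^2: 500 = 2^2·125; with 611 mod 8 = 3, (2/611) = -1; sign now -1; continue with (125/611)
flip (125/611) -> (611/125): both odd, 125 mod 4 = 1, 611 mod 4 = 3, so the flip contributes +1; sign now -1
(611/125): 611 mod 125 = 111, so (611/125) = (111/125)
flip (111/125) -> (125/111): both odd, 111 mod 4 = 3, 125 mod 4 = 1, so the flip contributes +1; sign now -1
(125/111): 125 mod 111 = 14, so (125/111) = (14/111)
factor out 2^1: 14 = 2^1·7; with 111 mod 8 = 7, (2/111) = +1; sign now -1; continue with (7/111)
flip (7/111) -> (111/7): both odd, 7 mod 4 = 3, 111 mod 4 = 3, so the flip contributes -1; sign now +1
(111/7): 111 mod 7 = 6, so (111/7) = (6/7)
factor out 2^1: 6 = 2^1·3; with 7 mod 8 = 7, (2/7) = +1; sign now +1; continue with (3/7)
flip (3/7) -> (7/3): both odd, 3 mod 4 = 3, 7 mod 4 = 3, so the flip contributes -1; sign now -1
(7/3): 7 mod 3 = 1, so (7/3) = (1/3)
reached (1/3) = 1, so the symbol is -1

-1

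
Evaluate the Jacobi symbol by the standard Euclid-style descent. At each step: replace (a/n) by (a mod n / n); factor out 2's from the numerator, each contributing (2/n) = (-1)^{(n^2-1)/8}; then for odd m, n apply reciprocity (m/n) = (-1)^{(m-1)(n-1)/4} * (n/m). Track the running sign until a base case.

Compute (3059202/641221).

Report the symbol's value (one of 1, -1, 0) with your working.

(3059202/641221): 3059202 mod 641221 = 494318, so (3059202/641221) = (494318/641221)
factor out 2^1: 494318 = 2^1·247159; with 641221 mod 8 = 5, (2/641221) = -1; sign now -1; continue with (247159/641221)
flip (247159/641221) -> (641221/247159): both odd, 247159 mod 4 = 3, 641221 mod 4 = 1, so the flip contributes +1; sign now -1
(641221/247159): 641221 mod 247159 = 146903, so (641221/247159) = (146903/247159)
flip (146903/247159) -> (247159/146903): both odd, 146903 mod 4 = 3, 247159 mod 4 = 3, so the flip contributes -1; sign now +1
(247159/146903): 247159 mod 146903 = 100256, so (247159/146903) = (100256/146903)
factor out 2^5: 100256 = 2^5·3133; with 146903 mod 8 = 7, (2/146903) = +1; sign now +1; continue with (3133/146903)
flip (3133/146903) -> (146903/3133): both odd, 3133 mod 4 = 1, 146903 mod 4 = 3, so the flip contributes +1; sign now +1
(146903/3133): 146903 mod 3133 = 2785, so (146903/3133) = (2785/3133)
flip (2785/3133) -> (3133/2785): both odd, 2785 mod 4 = 1, 3133 mod 4 = 1, so the flip contributes +1; sign now +1
(3133/2785): 3133 mod 2785 = 348, so (3133/2785) = (348/2785)
factor out 2^2: 348 = 2^2·87; with 2785 mod 8 = 1, (2/2785) = +1; sign now +1; continue with (87/2785)
flip (87/2785) -> (2785/87): both odd, 87 mod 4 = 3, 2785 mod 4 = 1, so the flip contributes +1; sign now +1
(2785/87): 2785 mod 87 = 1, so (2785/87) = (1/87)
reached (1/87) = 1, so the symbol is +1

1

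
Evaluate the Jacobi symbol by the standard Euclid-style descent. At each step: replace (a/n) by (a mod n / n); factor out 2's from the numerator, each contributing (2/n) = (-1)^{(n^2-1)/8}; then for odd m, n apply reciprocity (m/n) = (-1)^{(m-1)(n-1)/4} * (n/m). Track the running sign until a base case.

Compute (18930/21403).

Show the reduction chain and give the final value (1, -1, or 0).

1

18930 = 2^1·9465; (2/21403) = -1 since 21403 mod 8 = 3, so (18930/21403) = (-1)^1·(9465/21403); sign now -1
reciprocity: (9465/21403) = +1·(21403/9465) since 9465 mod 4 = 1, 21403 mod 4 = 3; sign now -1
(21403/9465) = (2473/9465)   [reduce mod 9465]
reciprocity: (2473/9465) = +1·(9465/2473) since 2473 mod 4 = 1, 9465 mod 4 = 1; sign now -1
(9465/2473) = (2046/2473)   [reduce mod 2473]
2046 = 2^1·1023; (2/2473) = +1 since 2473 mod 8 = 1, so (2046/2473) = (+1)^1·(1023/2473); sign now -1
reciprocity: (1023/2473) = +1·(2473/1023) since 1023 mod 4 = 3, 2473 mod 4 = 1; sign now -1
(2473/1023) = (427/1023)   [reduce mod 1023]
reciprocity: (427/1023) = -1·(1023/427) since 427 mod 4 = 3, 1023 mod 4 = 3; sign now +1
(1023/427) = (169/427)   [reduce mod 427]
reciprocity: (169/427) = +1·(427/169) since 169 mod 4 = 1, 427 mod 4 = 3; sign now +1
(427/169) = (89/169)   [reduce mod 169]
reciprocity: (89/169) = +1·(169/89) since 89 mod 4 = 1, 169 mod 4 = 1; sign now +1
(169/89) = (80/89)   [reduce mod 89]
80 = 2^4·5; (2/89) = +1 since 89 mod 8 = 1, so (80/89) = (+1)^4·(5/89); sign now +1
reciprocity: (5/89) = +1·(89/5) since 5 mod 4 = 1, 89 mod 4 = 1; sign now +1
(89/5) = (4/5)   [reduce mod 5]
4 = 2^2·1; (2/5) = -1 since 5 mod 8 = 5, so (4/5) = (-1)^2·(1/5); sign now +1
(1/5) = 1; final value = sign = +1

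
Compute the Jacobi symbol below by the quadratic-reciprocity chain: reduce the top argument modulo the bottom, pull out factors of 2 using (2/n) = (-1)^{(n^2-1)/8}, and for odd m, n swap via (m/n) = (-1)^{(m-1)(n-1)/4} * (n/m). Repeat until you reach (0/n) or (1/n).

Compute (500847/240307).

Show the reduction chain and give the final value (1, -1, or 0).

1

(500847/240307) = (20233/240307)   [reduce mod 240307]
reciprocity: (20233/240307) = +1·(240307/20233) since 20233 mod 4 = 1, 240307 mod 4 = 3; sign now +1
(240307/20233) = (17744/20233)   [reduce mod 20233]
17744 = 2^4·1109; (2/20233) = +1 since 20233 mod 8 = 1, so (17744/20233) = (+1)^4·(1109/20233); sign now +1
reciprocity: (1109/20233) = +1·(20233/1109) since 1109 mod 4 = 1, 20233 mod 4 = 1; sign now +1
(20233/1109) = (271/1109)   [reduce mod 1109]
reciprocity: (271/1109) = +1·(1109/271) since 271 mod 4 = 3, 1109 mod 4 = 1; sign now +1
(1109/271) = (25/271)   [reduce mod 271]
reciprocity: (25/271) = +1·(271/25) since 25 mod 4 = 1, 271 mod 4 = 3; sign now +1
(271/25) = (21/25)   [reduce mod 25]
reciprocity: (21/25) = +1·(25/21) since 21 mod 4 = 1, 25 mod 4 = 1; sign now +1
(25/21) = (4/21)   [reduce mod 21]
4 = 2^2·1; (2/21) = -1 since 21 mod 8 = 5, so (4/21) = (-1)^2·(1/21); sign now +1
(1/21) = 1; final value = sign = +1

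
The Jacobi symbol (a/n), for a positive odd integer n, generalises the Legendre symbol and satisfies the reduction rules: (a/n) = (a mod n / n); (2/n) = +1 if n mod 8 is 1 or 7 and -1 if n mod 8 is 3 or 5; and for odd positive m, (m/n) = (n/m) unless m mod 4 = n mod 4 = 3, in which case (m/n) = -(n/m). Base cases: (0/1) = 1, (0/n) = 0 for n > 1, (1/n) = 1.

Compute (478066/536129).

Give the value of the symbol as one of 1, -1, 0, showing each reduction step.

478066 = 2^1·239033; (2/536129) = +1 since 536129 mod 8 = 1, so (478066/536129) = (+1)^1·(239033/536129); sign now +1
reciprocity: (239033/536129) = +1·(536129/239033) since 239033 mod 4 = 1, 536129 mod 4 = 1; sign now +1
(536129/239033) = (58063/239033)   [reduce mod 239033]
reciprocity: (58063/239033) = +1·(239033/58063) since 58063 mod 4 = 3, 239033 mod 4 = 1; sign now +1
(239033/58063) = (6781/58063)   [reduce mod 58063]
reciprocity: (6781/58063) = +1·(58063/6781) since 6781 mod 4 = 1, 58063 mod 4 = 3; sign now +1
(58063/6781) = (3815/6781)   [reduce mod 6781]
reciprocity: (3815/6781) = +1·(6781/3815) since 3815 mod 4 = 3, 6781 mod 4 = 1; sign now +1
(6781/3815) = (2966/3815)   [reduce mod 3815]
2966 = 2^1·1483; (2/3815) = +1 since 3815 mod 8 = 7, so (2966/3815) = (+1)^1·(1483/3815); sign now +1
reciprocity: (1483/3815) = -1·(3815/1483) since 1483 mod 4 = 3, 3815 mod 4 = 3; sign now -1
(3815/1483) = (849/1483)   [reduce mod 1483]
reciprocity: (849/1483) = +1·(1483/849) since 849 mod 4 = 1, 1483 mod 4 = 3; sign now -1
(1483/849) = (634/849)   [reduce mod 849]
634 = 2^1·317; (2/849) = +1 since 849 mod 8 = 1, so (634/849) = (+1)^1·(317/849); sign now -1
reciprocity: (317/849) = +1·(849/317) since 317 mod 4 = 1, 849 mod 4 = 1; sign now -1
(849/317) = (215/317)   [reduce mod 317]
reciprocity: (215/317) = +1·(317/215) since 215 mod 4 = 3, 317 mod 4 = 1; sign now -1
(317/215) = (102/215)   [reduce mod 215]
102 = 2^1·51; (2/215) = +1 since 215 mod 8 = 7, so (102/215) = (+1)^1·(51/215); sign now -1
reciprocity: (51/215) = -1·(215/51) since 51 mod 4 = 3, 215 mod 4 = 3; sign now +1
(215/51) = (11/51)   [reduce mod 51]
reciprocity: (11/51) = -1·(51/11) since 11 mod 4 = 3, 51 mod 4 = 3; sign now -1
(51/11) = (7/11)   [reduce mod 11]
reciprocity: (7/11) = -1·(11/7) since 7 mod 4 = 3, 11 mod 4 = 3; sign now +1
(11/7) = (4/7)   [reduce mod 7]
4 = 2^2·1; (2/7) = +1 since 7 mod 8 = 7, so (4/7) = (+1)^2·(1/7); sign now +1
(1/7) = 1; final value = sign = +1

1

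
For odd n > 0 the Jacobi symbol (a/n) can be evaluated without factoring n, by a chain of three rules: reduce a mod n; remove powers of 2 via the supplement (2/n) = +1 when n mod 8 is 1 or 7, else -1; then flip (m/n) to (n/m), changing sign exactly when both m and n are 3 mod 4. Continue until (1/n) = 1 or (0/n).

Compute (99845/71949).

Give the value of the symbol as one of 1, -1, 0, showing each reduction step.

(99845/71949): 99845 mod 71949 = 27896, so (99845/71949) = (27896/71949)
factor out 2^3: 27896 = 2^3·3487; with 71949 mod 8 = 5, (2/71949) = -1; sign now -1; continue with (3487/71949)
flip (3487/71949) -> (71949/3487): both odd, 3487 mod 4 = 3, 71949 mod 4 = 1, so the flip contributes +1; sign now -1
(71949/3487): 71949 mod 3487 = 2209, so (71949/3487) = (2209/3487)
flip (2209/3487) -> (3487/2209): both odd, 2209 mod 4 = 1, 3487 mod 4 = 3, so the flip contributes +1; sign now -1
(3487/2209): 3487 mod 2209 = 1278, so (3487/2209) = (1278/2209)
factor out 2^1: 1278 = 2^1·639; with 2209 mod 8 = 1, (2/2209) = +1; sign now -1; continue with (639/2209)
flip (639/2209) -> (2209/639): both odd, 639 mod 4 = 3, 2209 mod 4 = 1, so the flip contributes +1; sign now -1
(2209/639): 2209 mod 639 = 292, so (2209/639) = (292/639)
factor out 2^2: 292 = 2^2·73; with 639 mod 8 = 7, (2/639) = +1; sign now -1; continue with (73/639)
flip (73/639) -> (639/73): both odd, 73 mod 4 = 1, 639 mod 4 = 3, so the flip contributes +1; sign now -1
(639/73): 639 mod 73 = 55, so (639/73) = (55/73)
flip (55/73) -> (73/55): both odd, 55 mod 4 = 3, 73 mod 4 = 1, so the flip contributes +1; sign now -1
(73/55): 73 mod 55 = 18, so (73/55) = (18/55)
factor out 2^1: 18 = 2^1·9; with 55 mod 8 = 7, (2/55) = +1; sign now -1; continue with (9/55)
flip (9/55) -> (55/9): both odd, 9 mod 4 = 1, 55 mod 4 = 3, so the flip contributes +1; sign now -1
(55/9): 55 mod 9 = 1, so (55/9) = (1/9)
reached (1/9) = 1, so the symbol is -1

-1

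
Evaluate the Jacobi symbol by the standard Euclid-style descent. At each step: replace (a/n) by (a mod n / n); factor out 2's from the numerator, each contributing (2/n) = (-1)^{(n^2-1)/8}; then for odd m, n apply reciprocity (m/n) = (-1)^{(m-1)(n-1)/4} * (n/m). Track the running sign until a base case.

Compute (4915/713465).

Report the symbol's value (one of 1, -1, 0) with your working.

0

flip (4915/713465) -> (713465/4915): both odd, 4915 mod 4 = 3, 713465 mod 4 = 1, so the flip contributes +1; sign now +1
(713465/4915): 713465 mod 4915 = 790, so (713465/4915) = (790/4915)
factor out 2^1: 790 = 2^1·395; with 4915 mod 8 = 3, (2/4915) = -1; sign now -1; continue with (395/4915)
flip (395/4915) -> (4915/395): both odd, 395 mod 4 = 3, 4915 mod 4 = 3, so the flip contributes -1; sign now +1
(4915/395): 4915 mod 395 = 175, so (4915/395) = (175/395)
flip (175/395) -> (395/175): both odd, 175 mod 4 = 3, 395 mod 4 = 3, so the flip contributes -1; sign now -1
(395/175): 395 mod 175 = 45, so (395/175) = (45/175)
flip (45/175) -> (175/45): both odd, 45 mod 4 = 1, 175 mod 4 = 3, so the flip contributes +1; sign now -1
(175/45): 175 mod 45 = 40, so (175/45) = (40/45)
factor out 2^3: 40 = 2^3·5; with 45 mod 8 = 5, (2/45) = -1; sign now +1; continue with (5/45)
flip (5/45) -> (45/5): both odd, 5 mod 4 = 1, 45 mod 4 = 1, so the flip contributes +1; sign now +1
(45/5): 45 mod 5 = 0, so (45/5) = (0/5)
reached (0/5); gcd(a, n) > 1, so (0/5) = 0 and the symbol is 0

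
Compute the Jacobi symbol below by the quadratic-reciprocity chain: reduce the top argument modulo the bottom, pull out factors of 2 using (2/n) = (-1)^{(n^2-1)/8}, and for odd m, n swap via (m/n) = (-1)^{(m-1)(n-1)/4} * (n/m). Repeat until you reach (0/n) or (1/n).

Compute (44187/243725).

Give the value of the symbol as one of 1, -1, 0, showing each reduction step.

1

reciprocity: (44187/243725) = +1·(243725/44187) since 44187 mod 4 = 3, 243725 mod 4 = 1; sign now +1
(243725/44187) = (22790/44187)   [reduce mod 44187]
22790 = 2^1·11395; (2/44187) = -1 since 44187 mod 8 = 3, so (22790/44187) = (-1)^1·(11395/44187); sign now -1
reciprocity: (11395/44187) = -1·(44187/11395) since 11395 mod 4 = 3, 44187 mod 4 = 3; sign now +1
(44187/11395) = (10002/11395)   [reduce mod 11395]
10002 = 2^1·5001; (2/11395) = -1 since 11395 mod 8 = 3, so (10002/11395) = (-1)^1·(5001/11395); sign now -1
reciprocity: (5001/11395) = +1·(11395/5001) since 5001 mod 4 = 1, 11395 mod 4 = 3; sign now -1
(11395/5001) = (1393/5001)   [reduce mod 5001]
reciprocity: (1393/5001) = +1·(5001/1393) since 1393 mod 4 = 1, 5001 mod 4 = 1; sign now -1
(5001/1393) = (822/1393)   [reduce mod 1393]
822 = 2^1·411; (2/1393) = +1 since 1393 mod 8 = 1, so (822/1393) = (+1)^1·(411/1393); sign now -1
reciprocity: (411/1393) = +1·(1393/411) since 411 mod 4 = 3, 1393 mod 4 = 1; sign now -1
(1393/411) = (160/411)   [reduce mod 411]
160 = 2^5·5; (2/411) = -1 since 411 mod 8 = 3, so (160/411) = (-1)^5·(5/411); sign now +1
reciprocity: (5/411) = +1·(411/5) since 5 mod 4 = 1, 411 mod 4 = 3; sign now +1
(411/5) = (1/5)   [reduce mod 5]
(1/5) = 1; final value = sign = +1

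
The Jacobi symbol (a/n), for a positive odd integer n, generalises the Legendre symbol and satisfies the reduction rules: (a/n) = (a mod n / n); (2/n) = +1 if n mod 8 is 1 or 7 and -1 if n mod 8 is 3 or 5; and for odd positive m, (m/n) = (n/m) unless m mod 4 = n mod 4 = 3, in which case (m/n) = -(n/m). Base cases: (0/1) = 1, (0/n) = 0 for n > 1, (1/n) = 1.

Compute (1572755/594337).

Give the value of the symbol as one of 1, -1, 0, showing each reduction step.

(1572755/594337): 1572755 mod 594337 = 384081, so (1572755/594337) = (384081/594337)
flip (384081/594337) -> (594337/384081): both odd, 384081 mod 4 = 1, 594337 mod 4 = 1, so the flip contributes +1; sign now +1
(594337/384081): 594337 mod 384081 = 210256, so (594337/384081) = (210256/384081)
factor out 2^4: 210256 = 2^4·13141; with 384081 mod 8 = 1, (2/384081) = +1; sign now +1; continue with (13141/384081)
flip (13141/384081) -> (384081/13141): both odd, 13141 mod 4 = 1, 384081 mod 4 = 1, so the flip contributes +1; sign now +1
(384081/13141): 384081 mod 13141 = 2992, so (384081/13141) = (2992/13141)
factor out 2^4: 2992 = 2^4·187; with 13141 mod 8 = 5, (2/13141) = -1; sign now +1; continue with (187/13141)
flip (187/13141) -> (13141/187): both odd, 187 mod 4 = 3, 13141 mod 4 = 1, so the flip contributes +1; sign now +1
(13141/187): 13141 mod 187 = 51, so (13141/187) = (51/187)
flip (51/187) -> (187/51): both odd, 51 mod 4 = 3, 187 mod 4 = 3, so the flip contributes -1; sign now -1
(187/51): 187 mod 51 = 34, so (187/51) = (34/51)
factor out 2^1: 34 = 2^1·17; with 51 mod 8 = 3, (2/51) = -1; sign now +1; continue with (17/51)
flip (17/51) -> (51/17): both odd, 17 mod 4 = 1, 51 mod 4 = 3, so the flip contributes +1; sign now +1
(51/17): 51 mod 17 = 0, so (51/17) = (0/17)
reached (0/17); gcd(a, n) > 1, so (0/17) = 0 and the symbol is 0

0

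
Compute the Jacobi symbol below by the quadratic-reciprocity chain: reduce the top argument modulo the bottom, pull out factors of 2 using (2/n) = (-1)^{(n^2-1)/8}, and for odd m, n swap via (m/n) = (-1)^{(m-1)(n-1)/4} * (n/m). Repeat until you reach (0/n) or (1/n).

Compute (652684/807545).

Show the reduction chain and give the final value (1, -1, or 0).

factor out 2^2: 652684 = 2^2·163171; with 807545 mod 8 = 1, (2/807545) = +1; sign now +1; continue with (163171/807545)
flip (163171/807545) -> (807545/163171): both odd, 163171 mod 4 = 3, 807545 mod 4 = 1, so the flip contributes +1; sign now +1
(807545/163171): 807545 mod 163171 = 154861, so (807545/163171) = (154861/163171)
flip (154861/163171) -> (163171/154861): both odd, 154861 mod 4 = 1, 163171 mod 4 = 3, so the flip contributes +1; sign now +1
(163171/154861): 163171 mod 154861 = 8310, so (163171/154861) = (8310/154861)
factor out 2^1: 8310 = 2^1·4155; with 154861 mod 8 = 5, (2/154861) = -1; sign now -1; continue with (4155/154861)
flip (4155/154861) -> (154861/4155): both odd, 4155 mod 4 = 3, 154861 mod 4 = 1, so the flip contributes +1; sign now -1
(154861/4155): 154861 mod 4155 = 1126, so (154861/4155) = (1126/4155)
factor out 2^1: 1126 = 2^1·563; with 4155 mod 8 = 3, (2/4155) = -1; sign now +1; continue with (563/4155)
flip (563/4155) -> (4155/563): both odd, 563 mod 4 = 3, 4155 mod 4 = 3, so the flip contributes -1; sign now -1
(4155/563): 4155 mod 563 = 214, so (4155/563) = (214/563)
factor out 2^1: 214 = 2^1·107; with 563 mod 8 = 3, (2/563) = -1; sign now +1; continue with (107/563)
flip (107/563) -> (563/107): both odd, 107 mod 4 = 3, 563 mod 4 = 3, so the flip contributes -1; sign now -1
(563/107): 563 mod 107 = 28, so (563/107) = (28/107)
factor out 2^2: 28 = 2^2·7; with 107 mod 8 = 3, (2/107) = -1; sign now -1; continue with (7/107)
flip (7/107) -> (107/7): both odd, 7 mod 4 = 3, 107 mod 4 = 3, so the flip contributes -1; sign now +1
(107/7): 107 mod 7 = 2, so (107/7) = (2/7)
factor out 2^1: 2 = 2^1·1; with 7 mod 8 = 7, (2/7) = +1; sign now +1; continue with (1/7)
reached (1/7) = 1, so the symbol is +1

1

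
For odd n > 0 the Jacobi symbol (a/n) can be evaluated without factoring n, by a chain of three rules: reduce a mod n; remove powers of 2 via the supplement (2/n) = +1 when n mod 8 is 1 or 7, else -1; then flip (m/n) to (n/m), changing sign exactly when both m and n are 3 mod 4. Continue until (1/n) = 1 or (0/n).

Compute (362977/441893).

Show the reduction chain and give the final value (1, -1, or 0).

-1

reciprocity: (362977/441893) = +1·(441893/362977) since 362977 mod 4 = 1, 441893 mod 4 = 1; sign now +1
(441893/362977) = (78916/362977)   [reduce mod 362977]
78916 = 2^2·19729; (2/362977) = +1 since 362977 mod 8 = 1, so (78916/362977) = (+1)^2·(19729/362977); sign now +1
reciprocity: (19729/362977) = +1·(362977/19729) since 19729 mod 4 = 1, 362977 mod 4 = 1; sign now +1
(362977/19729) = (7855/19729)   [reduce mod 19729]
reciprocity: (7855/19729) = +1·(19729/7855) since 7855 mod 4 = 3, 19729 mod 4 = 1; sign now +1
(19729/7855) = (4019/7855)   [reduce mod 7855]
reciprocity: (4019/7855) = -1·(7855/4019) since 4019 mod 4 = 3, 7855 mod 4 = 3; sign now -1
(7855/4019) = (3836/4019)   [reduce mod 4019]
3836 = 2^2·959; (2/4019) = -1 since 4019 mod 8 = 3, so (3836/4019) = (-1)^2·(959/4019); sign now -1
reciprocity: (959/4019) = -1·(4019/959) since 959 mod 4 = 3, 4019 mod 4 = 3; sign now +1
(4019/959) = (183/959)   [reduce mod 959]
reciprocity: (183/959) = -1·(959/183) since 183 mod 4 = 3, 959 mod 4 = 3; sign now -1
(959/183) = (44/183)   [reduce mod 183]
44 = 2^2·11; (2/183) = +1 since 183 mod 8 = 7, so (44/183) = (+1)^2·(11/183); sign now -1
reciprocity: (11/183) = -1·(183/11) since 11 mod 4 = 3, 183 mod 4 = 3; sign now +1
(183/11) = (7/11)   [reduce mod 11]
reciprocity: (7/11) = -1·(11/7) since 7 mod 4 = 3, 11 mod 4 = 3; sign now -1
(11/7) = (4/7)   [reduce mod 7]
4 = 2^2·1; (2/7) = +1 since 7 mod 8 = 7, so (4/7) = (+1)^2·(1/7); sign now -1
(1/7) = 1; final value = sign = -1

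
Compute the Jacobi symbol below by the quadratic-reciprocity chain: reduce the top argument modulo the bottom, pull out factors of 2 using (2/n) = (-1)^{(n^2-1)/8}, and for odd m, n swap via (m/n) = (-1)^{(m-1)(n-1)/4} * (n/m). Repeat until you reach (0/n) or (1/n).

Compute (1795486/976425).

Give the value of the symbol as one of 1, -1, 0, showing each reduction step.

(1795486/976425): 1795486 mod 976425 = 819061, so (1795486/976425) = (819061/976425)
flip (819061/976425) -> (976425/819061): both odd, 819061 mod 4 = 1, 976425 mod 4 = 1, so the flip contributes +1; sign now +1
(976425/819061): 976425 mod 819061 = 157364, so (976425/819061) = (157364/819061)
factor out 2^2: 157364 = 2^2·39341; with 819061 mod 8 = 5, (2/819061) = -1; sign now +1; continue with (39341/819061)
flip (39341/819061) -> (819061/39341): both odd, 39341 mod 4 = 1, 819061 mod 4 = 1, so the flip contributes +1; sign now +1
(819061/39341): 819061 mod 39341 = 32241, so (819061/39341) = (32241/39341)
flip (32241/39341) -> (39341/32241): both odd, 32241 mod 4 = 1, 39341 mod 4 = 1, so the flip contributes +1; sign now +1
(39341/32241): 39341 mod 32241 = 7100, so (39341/32241) = (7100/32241)
factor out 2^2: 7100 = 2^2·1775; with 32241 mod 8 = 1, (2/32241) = +1; sign now +1; continue with (1775/32241)
flip (1775/32241) -> (32241/1775): both odd, 1775 mod 4 = 3, 32241 mod 4 = 1, so the flip contributes +1; sign now +1
(32241/1775): 32241 mod 1775 = 291, so (32241/1775) = (291/1775)
flip (291/1775) -> (1775/291): both odd, 291 mod 4 = 3, 1775 mod 4 = 3, so the flip contributes -1; sign now -1
(1775/291): 1775 mod 291 = 29, so (1775/291) = (29/291)
flip (29/291) -> (291/29): both odd, 29 mod 4 = 1, 291 mod 4 = 3, so the flip contributes +1; sign now -1
(291/29): 291 mod 29 = 1, so (291/29) = (1/29)
reached (1/29) = 1, so the symbol is -1

-1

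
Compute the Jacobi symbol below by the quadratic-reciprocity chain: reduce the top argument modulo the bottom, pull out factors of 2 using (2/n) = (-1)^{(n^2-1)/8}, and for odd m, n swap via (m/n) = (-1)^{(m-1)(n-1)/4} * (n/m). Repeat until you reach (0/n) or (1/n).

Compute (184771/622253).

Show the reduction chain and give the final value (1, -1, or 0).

flip (184771/622253) -> (622253/184771): both odd, 184771 mod 4 = 3, 622253 mod 4 = 1, so the flip contributes +1; sign now +1
(622253/184771): 622253 mod 184771 = 67940, so (622253/184771) = (67940/184771)
factor out 2^2: 67940 = 2^2·16985; with 184771 mod 8 = 3, (2/184771) = -1; sign now +1; continue with (16985/184771)
flip (16985/184771) -> (184771/16985): both odd, 16985 mod 4 = 1, 184771 mod 4 = 3, so the flip contributes +1; sign now +1
(184771/16985): 184771 mod 16985 = 14921, so (184771/16985) = (14921/16985)
flip (14921/16985) -> (16985/14921): both odd, 14921 mod 4 = 1, 16985 mod 4 = 1, so the flip contributes +1; sign now +1
(16985/14921): 16985 mod 14921 = 2064, so (16985/14921) = (2064/14921)
factor out 2^4: 2064 = 2^4·129; with 14921 mod 8 = 1, (2/14921) = +1; sign now +1; continue with (129/14921)
flip (129/14921) -> (14921/129): both odd, 129 mod 4 = 1, 14921 mod 4 = 1, so the flip contributes +1; sign now +1
(14921/129): 14921 mod 129 = 86, so (14921/129) = (86/129)
factor out 2^1: 86 = 2^1·43; with 129 mod 8 = 1, (2/129) = +1; sign now +1; continue with (43/129)
flip (43/129) -> (129/43): both odd, 43 mod 4 = 3, 129 mod 4 = 1, so the flip contributes +1; sign now +1
(129/43): 129 mod 43 = 0, so (129/43) = (0/43)
reached (0/43); gcd(a, n) > 1, so (0/43) = 0 and the symbol is 0

0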